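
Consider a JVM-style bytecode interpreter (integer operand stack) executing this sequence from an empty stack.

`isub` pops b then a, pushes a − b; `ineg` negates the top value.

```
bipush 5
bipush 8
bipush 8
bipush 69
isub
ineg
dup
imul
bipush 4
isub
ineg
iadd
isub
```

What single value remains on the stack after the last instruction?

3714

bipush 5  -> [5]
bipush 8  -> [5, 8]
bipush 8  -> [5, 8, 8]
bipush 69 -> [5, 8, 8, 69]
isub      -> [5, 8, -61]
ineg      -> [5, 8, 61]
dup       -> [5, 8, 61, 61]
imul      -> [5, 8, 3721]
bipush 4  -> [5, 8, 3721, 4]
isub      -> [5, 8, 3717]
ineg      -> [5, 8, -3717]
iadd      -> [5, -3709]
isub      -> [3714]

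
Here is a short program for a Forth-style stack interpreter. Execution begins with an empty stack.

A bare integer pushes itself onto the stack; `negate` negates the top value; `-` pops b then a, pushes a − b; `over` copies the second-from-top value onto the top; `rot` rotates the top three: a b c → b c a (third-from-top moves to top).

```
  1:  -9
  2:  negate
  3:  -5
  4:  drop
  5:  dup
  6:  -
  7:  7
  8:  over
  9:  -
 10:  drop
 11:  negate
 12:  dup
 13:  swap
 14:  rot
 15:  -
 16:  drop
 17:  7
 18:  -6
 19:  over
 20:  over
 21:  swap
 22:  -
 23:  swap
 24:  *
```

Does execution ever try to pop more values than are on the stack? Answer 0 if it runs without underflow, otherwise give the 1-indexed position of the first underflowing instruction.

-9     : -9
negate : 9
-5     : 9 -5
drop   : 9
dup    : 9 9
-      : 0
7      : 0 7
over   : 0 7 0
-      : 0 7
drop   : 0
negate : 0
dup    : 0 0
swap   : 0 0
rot  — needs 3 operands, stack has 2 → underflow

14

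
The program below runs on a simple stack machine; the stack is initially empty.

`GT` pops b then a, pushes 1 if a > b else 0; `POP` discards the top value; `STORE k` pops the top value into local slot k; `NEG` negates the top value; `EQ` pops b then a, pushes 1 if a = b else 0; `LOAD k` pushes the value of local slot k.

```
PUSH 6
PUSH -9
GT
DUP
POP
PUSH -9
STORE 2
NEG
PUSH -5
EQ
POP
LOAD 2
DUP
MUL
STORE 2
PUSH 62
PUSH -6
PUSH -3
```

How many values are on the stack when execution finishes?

3

PUSH 6   6
PUSH -9  6 -9
GT       1
DUP      1 1
POP      1
PUSH -9  1 -9
STORE 2  1
NEG      -1
PUSH -5  -1 -5
EQ       0
POP      (empty)
LOAD 2   -9
DUP      -9 -9
MUL      81
STORE 2  (empty)
PUSH 62  62
PUSH -6  62 -6
PUSH -3  62 -6 -3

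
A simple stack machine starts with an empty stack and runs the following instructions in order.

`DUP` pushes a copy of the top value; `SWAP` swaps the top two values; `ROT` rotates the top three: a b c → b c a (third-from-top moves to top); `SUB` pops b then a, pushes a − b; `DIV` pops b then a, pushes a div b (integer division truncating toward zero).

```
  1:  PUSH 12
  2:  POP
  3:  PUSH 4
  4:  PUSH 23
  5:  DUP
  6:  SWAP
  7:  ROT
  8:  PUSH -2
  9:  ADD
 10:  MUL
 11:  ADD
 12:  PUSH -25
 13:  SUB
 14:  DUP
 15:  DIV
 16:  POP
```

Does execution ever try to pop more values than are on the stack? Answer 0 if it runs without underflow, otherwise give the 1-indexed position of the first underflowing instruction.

PUSH 12  : 12
POP      : (empty)
PUSH 4   : 4
PUSH 23  : 4 23
DUP      : 4 23 23
SWAP     : 4 23 23
ROT      : 23 23 4
PUSH -2  : 23 23 4 -2
ADD      : 23 23 2
MUL      : 23 46
ADD      : 69
PUSH -25 : 69 -25
SUB      : 94
DUP      : 94 94
DIV      : 1
POP      : (empty)

0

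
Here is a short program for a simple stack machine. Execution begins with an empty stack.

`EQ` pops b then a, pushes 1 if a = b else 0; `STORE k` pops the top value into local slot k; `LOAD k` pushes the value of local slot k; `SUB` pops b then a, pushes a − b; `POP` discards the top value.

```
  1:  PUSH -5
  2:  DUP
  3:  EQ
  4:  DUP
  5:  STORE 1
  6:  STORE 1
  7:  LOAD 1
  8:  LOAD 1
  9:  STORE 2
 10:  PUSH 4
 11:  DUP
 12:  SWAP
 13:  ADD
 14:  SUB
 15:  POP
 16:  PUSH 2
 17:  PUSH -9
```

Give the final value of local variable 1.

PUSH -5 -> [-5]
DUP     -> [-5, -5]
EQ      -> [1]
DUP     -> [1, 1]
STORE 1 -> [1]
STORE 1 -> []
LOAD 1  -> [1]
LOAD 1  -> [1, 1]
STORE 2 -> [1]
PUSH 4  -> [1, 4]
DUP     -> [1, 4, 4]
SWAP    -> [1, 4, 4]
ADD     -> [1, 8]
SUB     -> [-7]
POP     -> []
PUSH 2  -> [2]
PUSH -9 -> [2, -9]

1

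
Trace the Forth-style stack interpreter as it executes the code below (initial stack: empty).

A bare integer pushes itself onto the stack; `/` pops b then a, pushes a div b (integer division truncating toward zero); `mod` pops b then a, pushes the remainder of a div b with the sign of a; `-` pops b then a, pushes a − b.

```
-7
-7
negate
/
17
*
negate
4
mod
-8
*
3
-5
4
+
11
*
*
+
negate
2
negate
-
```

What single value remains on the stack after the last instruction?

43

-7     → [-7]
-7     → [-7, -7]
negate → [-7, 7]
/      → [-1]
17     → [-1, 17]
*      → [-17]
negate → [17]
4      → [17, 4]
mod    → [1]
-8     → [1, -8]
*      → [-8]
3      → [-8, 3]
-5     → [-8, 3, -5]
4      → [-8, 3, -5, 4]
+      → [-8, 3, -1]
11     → [-8, 3, -1, 11]
*      → [-8, 3, -11]
*      → [-8, -33]
+      → [-41]
negate → [41]
2      → [41, 2]
negate → [41, -2]
-      → [43]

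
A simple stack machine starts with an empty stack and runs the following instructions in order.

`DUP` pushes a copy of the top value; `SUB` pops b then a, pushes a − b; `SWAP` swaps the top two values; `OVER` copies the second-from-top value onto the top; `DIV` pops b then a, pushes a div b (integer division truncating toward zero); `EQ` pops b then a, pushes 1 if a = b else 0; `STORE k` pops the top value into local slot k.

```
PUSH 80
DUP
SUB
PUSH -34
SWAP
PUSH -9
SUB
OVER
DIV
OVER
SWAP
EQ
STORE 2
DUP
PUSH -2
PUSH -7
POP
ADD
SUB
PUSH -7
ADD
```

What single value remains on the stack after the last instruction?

-5

PUSH 80  : 80
DUP      : 80 80
SUB      : 0
PUSH -34 : 0 -34
SWAP     : -34 0
PUSH -9  : -34 0 -9
SUB      : -34 9
OVER     : -34 9 -34
DIV      : -34 0
OVER     : -34 0 -34
SWAP     : -34 -34 0
EQ       : -34 0
STORE 2  : -34
DUP      : -34 -34
PUSH -2  : -34 -34 -2
PUSH -7  : -34 -34 -2 -7
POP      : -34 -34 -2
ADD      : -34 -36
SUB      : 2
PUSH -7  : 2 -7
ADD      : -5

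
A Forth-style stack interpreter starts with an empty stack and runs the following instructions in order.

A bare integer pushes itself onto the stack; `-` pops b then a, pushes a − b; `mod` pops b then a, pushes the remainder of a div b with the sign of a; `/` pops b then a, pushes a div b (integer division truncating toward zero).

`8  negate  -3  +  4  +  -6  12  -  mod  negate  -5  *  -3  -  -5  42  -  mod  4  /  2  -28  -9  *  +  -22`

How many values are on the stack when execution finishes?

3

8       8
negate  -8
-3      -8 -3
+       -11
4       -11 4
+       -7
-6      -7 -6
12      -7 -6 12
-       -7 -18
mod     -7
negate  7
-5      7 -5
*       -35
-3      -35 -3
-       -32
-5      -32 -5
42      -32 -5 42
-       -32 -47
mod     -32
4       -32 4
/       -8
2       -8 2
-28     -8 2 -28
-9      -8 2 -28 -9
*       -8 2 252
+       -8 254
-22     -8 254 -22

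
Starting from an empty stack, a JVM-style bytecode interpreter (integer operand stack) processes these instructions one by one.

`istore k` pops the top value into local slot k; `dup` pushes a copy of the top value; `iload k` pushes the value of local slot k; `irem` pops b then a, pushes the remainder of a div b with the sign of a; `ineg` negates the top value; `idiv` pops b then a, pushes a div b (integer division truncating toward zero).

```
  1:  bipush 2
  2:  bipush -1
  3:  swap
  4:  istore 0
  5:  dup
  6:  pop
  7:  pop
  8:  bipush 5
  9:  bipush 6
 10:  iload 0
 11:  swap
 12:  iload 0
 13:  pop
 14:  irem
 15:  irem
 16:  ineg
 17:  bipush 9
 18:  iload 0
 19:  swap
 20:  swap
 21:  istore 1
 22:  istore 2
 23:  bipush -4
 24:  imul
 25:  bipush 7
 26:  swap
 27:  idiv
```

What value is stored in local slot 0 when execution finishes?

2

bipush 2  → [2]
bipush -1 → [2, -1]
swap      → [-1, 2]
istore 0  → [-1]
dup       → [-1, -1]
pop       → [-1]
pop       → []
bipush 5  → [5]
bipush 6  → [5, 6]
iload 0   → [5, 6, 2]
swap      → [5, 2, 6]
iload 0   → [5, 2, 6, 2]
pop       → [5, 2, 6]
irem      → [5, 2]
irem      → [1]
ineg      → [-1]
bipush 9  → [-1, 9]
iload 0   → [-1, 9, 2]
swap      → [-1, 2, 9]
swap      → [-1, 9, 2]
istore 1  → [-1, 9]
istore 2  → [-1]
bipush -4 → [-1, -4]
imul      → [4]
bipush 7  → [4, 7]
swap      → [7, 4]
idiv      → [1]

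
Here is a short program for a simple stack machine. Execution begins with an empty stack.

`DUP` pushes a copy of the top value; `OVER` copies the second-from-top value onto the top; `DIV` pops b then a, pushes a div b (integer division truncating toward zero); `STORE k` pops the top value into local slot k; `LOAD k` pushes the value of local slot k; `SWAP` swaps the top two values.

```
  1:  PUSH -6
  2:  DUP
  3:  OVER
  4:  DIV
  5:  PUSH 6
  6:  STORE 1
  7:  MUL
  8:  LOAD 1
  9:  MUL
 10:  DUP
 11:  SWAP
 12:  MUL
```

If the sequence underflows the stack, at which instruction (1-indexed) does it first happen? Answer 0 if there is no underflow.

0

PUSH -6 : [-6]
DUP     : [-6, -6]
OVER    : [-6, -6, -6]
DIV     : [-6, 1]
PUSH 6  : [-6, 1, 6]
STORE 1 : [-6, 1]
MUL     : [-6]
LOAD 1  : [-6, 6]
MUL     : [-36]
DUP     : [-36, -36]
SWAP    : [-36, -36]
MUL     : [1296]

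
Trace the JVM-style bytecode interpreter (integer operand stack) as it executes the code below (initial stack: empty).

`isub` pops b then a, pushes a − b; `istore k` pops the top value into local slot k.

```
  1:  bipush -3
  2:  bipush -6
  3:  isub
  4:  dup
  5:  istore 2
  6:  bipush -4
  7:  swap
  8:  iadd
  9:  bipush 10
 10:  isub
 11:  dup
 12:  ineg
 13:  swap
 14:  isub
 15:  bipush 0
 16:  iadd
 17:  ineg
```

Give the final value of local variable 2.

3

bipush -3  [-3]
bipush -6  [-3, -6]
isub       [3]
dup        [3, 3]
istore 2   [3]
bipush -4  [3, -4]
swap       [-4, 3]
iadd       [-1]
bipush 10  [-1, 10]
isub       [-11]
dup        [-11, -11]
ineg       [-11, 11]
swap       [11, -11]
isub       [22]
bipush 0   [22, 0]
iadd       [22]
ineg       [-22]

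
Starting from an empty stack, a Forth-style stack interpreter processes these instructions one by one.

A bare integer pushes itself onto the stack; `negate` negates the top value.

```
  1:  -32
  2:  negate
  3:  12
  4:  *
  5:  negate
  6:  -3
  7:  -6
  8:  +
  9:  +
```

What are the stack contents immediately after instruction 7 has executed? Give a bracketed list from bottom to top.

-32    → -32
negate → 32
12     → 32 12
*      → 384
negate → -384
-3     → -384 -3
-6     → -384 -3 -6

[-384, -3, -6]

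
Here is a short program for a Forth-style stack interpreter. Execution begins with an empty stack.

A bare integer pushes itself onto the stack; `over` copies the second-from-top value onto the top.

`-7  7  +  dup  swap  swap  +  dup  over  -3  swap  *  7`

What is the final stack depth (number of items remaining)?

4

-7   → [-7]
7    → [-7, 7]
+    → [0]
dup  → [0, 0]
swap → [0, 0]
swap → [0, 0]
+    → [0]
dup  → [0, 0]
over → [0, 0, 0]
-3   → [0, 0, 0, -3]
swap → [0, 0, -3, 0]
*    → [0, 0, 0]
7    → [0, 0, 0, 7]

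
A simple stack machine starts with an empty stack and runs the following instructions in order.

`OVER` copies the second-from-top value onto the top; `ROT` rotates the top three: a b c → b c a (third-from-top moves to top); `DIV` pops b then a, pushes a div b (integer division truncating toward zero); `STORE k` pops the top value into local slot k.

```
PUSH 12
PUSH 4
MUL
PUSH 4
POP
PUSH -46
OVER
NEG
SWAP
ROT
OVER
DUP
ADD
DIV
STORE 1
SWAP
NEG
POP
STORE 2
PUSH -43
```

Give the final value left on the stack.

-43

PUSH 12  : [12]
PUSH 4   : [12, 4]
MUL      : [48]
PUSH 4   : [48, 4]
POP      : [48]
PUSH -46 : [48, -46]
OVER     : [48, -46, 48]
NEG      : [48, -46, -48]
SWAP     : [48, -48, -46]
ROT      : [-48, -46, 48]
OVER     : [-48, -46, 48, -46]
DUP      : [-48, -46, 48, -46, -46]
ADD      : [-48, -46, 48, -92]
DIV      : [-48, -46, 0]
STORE 1  : [-48, -46]
SWAP     : [-46, -48]
NEG      : [-46, 48]
POP      : [-46]
STORE 2  : []
PUSH -43 : [-43]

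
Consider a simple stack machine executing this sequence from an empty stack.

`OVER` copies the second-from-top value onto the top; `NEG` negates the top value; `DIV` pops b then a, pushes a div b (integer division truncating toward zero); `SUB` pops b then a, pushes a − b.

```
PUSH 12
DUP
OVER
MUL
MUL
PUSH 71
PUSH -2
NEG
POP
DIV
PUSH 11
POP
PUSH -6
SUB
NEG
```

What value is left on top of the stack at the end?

PUSH 12 : [12]
DUP     : [12, 12]
OVER    : [12, 12, 12]
MUL     : [12, 144]
MUL     : [1728]
PUSH 71 : [1728, 71]
PUSH -2 : [1728, 71, -2]
NEG     : [1728, 71, 2]
POP     : [1728, 71]
DIV     : [24]
PUSH 11 : [24, 11]
POP     : [24]
PUSH -6 : [24, -6]
SUB     : [30]
NEG     : [-30]

-30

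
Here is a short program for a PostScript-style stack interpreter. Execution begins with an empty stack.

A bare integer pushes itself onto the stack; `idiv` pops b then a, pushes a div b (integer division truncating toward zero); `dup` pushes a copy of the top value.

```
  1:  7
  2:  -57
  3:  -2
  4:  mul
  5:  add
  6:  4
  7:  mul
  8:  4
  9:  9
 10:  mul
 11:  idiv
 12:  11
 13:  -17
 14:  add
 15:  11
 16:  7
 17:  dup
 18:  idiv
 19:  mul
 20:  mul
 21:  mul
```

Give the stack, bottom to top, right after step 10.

[484, 36]

7   → 7
-57 → 7 -57
-2  → 7 -57 -2
mul → 7 114
add → 121
4   → 121 4
mul → 484
4   → 484 4
9   → 484 4 9
mul → 484 36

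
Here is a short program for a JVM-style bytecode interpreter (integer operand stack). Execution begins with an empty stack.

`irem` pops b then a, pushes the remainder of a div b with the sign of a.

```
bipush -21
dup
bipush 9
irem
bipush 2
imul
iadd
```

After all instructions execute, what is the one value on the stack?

bipush -21  [-21]
dup         [-21, -21]
bipush 9    [-21, -21, 9]
irem        [-21, -3]
bipush 2    [-21, -3, 2]
imul        [-21, -6]
iadd        [-27]

-27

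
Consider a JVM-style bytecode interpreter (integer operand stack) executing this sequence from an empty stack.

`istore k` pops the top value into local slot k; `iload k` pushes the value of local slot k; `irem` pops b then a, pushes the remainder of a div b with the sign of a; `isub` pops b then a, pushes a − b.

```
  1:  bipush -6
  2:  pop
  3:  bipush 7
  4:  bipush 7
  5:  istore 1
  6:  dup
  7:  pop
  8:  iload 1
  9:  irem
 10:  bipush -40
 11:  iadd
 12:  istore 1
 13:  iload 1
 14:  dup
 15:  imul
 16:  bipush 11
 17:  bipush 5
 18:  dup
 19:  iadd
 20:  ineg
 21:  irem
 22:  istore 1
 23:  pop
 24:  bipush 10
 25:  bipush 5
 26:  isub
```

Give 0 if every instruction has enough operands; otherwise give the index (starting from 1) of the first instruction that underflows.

bipush -6  → [-6]
pop        → []
bipush 7   → [7]
bipush 7   → [7, 7]
istore 1   → [7]
dup        → [7, 7]
pop        → [7]
iload 1    → [7, 7]
irem       → [0]
bipush -40 → [0, -40]
iadd       → [-40]
istore 1   → []
iload 1    → [-40]
dup        → [-40, -40]
imul       → [1600]
bipush 11  → [1600, 11]
bipush 5   → [1600, 11, 5]
dup        → [1600, 11, 5, 5]
iadd       → [1600, 11, 10]
ineg       → [1600, 11, -10]
irem       → [1600, 1]
istore 1   → [1600]
pop        → []
bipush 10  → [10]
bipush 5   → [10, 5]
isub       → [5]

0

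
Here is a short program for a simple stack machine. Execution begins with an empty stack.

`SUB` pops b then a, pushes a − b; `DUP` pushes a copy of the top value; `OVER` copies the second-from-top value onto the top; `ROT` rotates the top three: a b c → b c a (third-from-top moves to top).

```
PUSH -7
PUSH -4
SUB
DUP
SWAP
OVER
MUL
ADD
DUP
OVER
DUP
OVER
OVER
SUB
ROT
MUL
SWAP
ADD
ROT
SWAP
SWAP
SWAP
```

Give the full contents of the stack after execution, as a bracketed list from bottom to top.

[6, 6, 6]

PUSH -7  [-7]
PUSH -4  [-7, -4]
SUB      [-3]
DUP      [-3, -3]
SWAP     [-3, -3]
OVER     [-3, -3, -3]
MUL      [-3, 9]
ADD      [6]
DUP      [6, 6]
OVER     [6, 6, 6]
DUP      [6, 6, 6, 6]
OVER     [6, 6, 6, 6, 6]
OVER     [6, 6, 6, 6, 6, 6]
SUB      [6, 6, 6, 6, 0]
ROT      [6, 6, 6, 0, 6]
MUL      [6, 6, 6, 0]
SWAP     [6, 6, 0, 6]
ADD      [6, 6, 6]
ROT      [6, 6, 6]
SWAP     [6, 6, 6]
SWAP     [6, 6, 6]
SWAP     [6, 6, 6]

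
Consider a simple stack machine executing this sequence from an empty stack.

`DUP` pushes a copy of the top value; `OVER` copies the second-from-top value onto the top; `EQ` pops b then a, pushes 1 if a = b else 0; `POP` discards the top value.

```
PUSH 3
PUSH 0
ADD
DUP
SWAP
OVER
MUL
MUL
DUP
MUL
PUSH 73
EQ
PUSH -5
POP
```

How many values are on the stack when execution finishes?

PUSH 3  -> [3]
PUSH 0  -> [3, 0]
ADD     -> [3]
DUP     -> [3, 3]
SWAP    -> [3, 3]
OVER    -> [3, 3, 3]
MUL     -> [3, 9]
MUL     -> [27]
DUP     -> [27, 27]
MUL     -> [729]
PUSH 73 -> [729, 73]
EQ      -> [0]
PUSH -5 -> [0, -5]
POP     -> [0]

1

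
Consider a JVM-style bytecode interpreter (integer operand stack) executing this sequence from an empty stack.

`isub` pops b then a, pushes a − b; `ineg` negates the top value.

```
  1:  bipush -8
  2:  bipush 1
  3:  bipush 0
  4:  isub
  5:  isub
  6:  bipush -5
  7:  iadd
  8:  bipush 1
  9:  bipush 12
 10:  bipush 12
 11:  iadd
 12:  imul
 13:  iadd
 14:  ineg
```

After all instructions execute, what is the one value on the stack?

-10

bipush -8 → [-8]
bipush 1  → [-8, 1]
bipush 0  → [-8, 1, 0]
isub      → [-8, 1]
isub      → [-9]
bipush -5 → [-9, -5]
iadd      → [-14]
bipush 1  → [-14, 1]
bipush 12 → [-14, 1, 12]
bipush 12 → [-14, 1, 12, 12]
iadd      → [-14, 1, 24]
imul      → [-14, 24]
iadd      → [10]
ineg      → [-10]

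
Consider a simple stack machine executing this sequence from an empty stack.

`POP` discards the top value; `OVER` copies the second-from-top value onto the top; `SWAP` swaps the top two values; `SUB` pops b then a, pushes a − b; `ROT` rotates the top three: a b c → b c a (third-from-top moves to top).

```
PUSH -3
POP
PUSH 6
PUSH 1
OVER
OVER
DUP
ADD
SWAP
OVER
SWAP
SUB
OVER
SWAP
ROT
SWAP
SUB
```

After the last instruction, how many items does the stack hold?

4

PUSH -3 → [-3]
POP     → []
PUSH 6  → [6]
PUSH 1  → [6, 1]
OVER    → [6, 1, 6]
OVER    → [6, 1, 6, 1]
DUP     → [6, 1, 6, 1, 1]
ADD     → [6, 1, 6, 2]
SWAP    → [6, 1, 2, 6]
OVER    → [6, 1, 2, 6, 2]
SWAP    → [6, 1, 2, 2, 6]
SUB     → [6, 1, 2, -4]
OVER    → [6, 1, 2, -4, 2]
SWAP    → [6, 1, 2, 2, -4]
ROT     → [6, 1, 2, -4, 2]
SWAP    → [6, 1, 2, 2, -4]
SUB     → [6, 1, 2, 6]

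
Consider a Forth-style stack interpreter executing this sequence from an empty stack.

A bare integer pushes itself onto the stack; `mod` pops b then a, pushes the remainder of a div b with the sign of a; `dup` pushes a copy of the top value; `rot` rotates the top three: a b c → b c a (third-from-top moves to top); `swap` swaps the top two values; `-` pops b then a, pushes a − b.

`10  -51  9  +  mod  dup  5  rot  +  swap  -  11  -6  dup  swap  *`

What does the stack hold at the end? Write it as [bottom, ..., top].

10   : [10]
-51  : [10, -51]
9    : [10, -51, 9]
+    : [10, -42]
mod  : [10]
dup  : [10, 10]
5    : [10, 10, 5]
rot  : [10, 5, 10]
+    : [10, 15]
swap : [15, 10]
-    : [5]
11   : [5, 11]
-6   : [5, 11, -6]
dup  : [5, 11, -6, -6]
swap : [5, 11, -6, -6]
*    : [5, 11, 36]

[5, 11, 36]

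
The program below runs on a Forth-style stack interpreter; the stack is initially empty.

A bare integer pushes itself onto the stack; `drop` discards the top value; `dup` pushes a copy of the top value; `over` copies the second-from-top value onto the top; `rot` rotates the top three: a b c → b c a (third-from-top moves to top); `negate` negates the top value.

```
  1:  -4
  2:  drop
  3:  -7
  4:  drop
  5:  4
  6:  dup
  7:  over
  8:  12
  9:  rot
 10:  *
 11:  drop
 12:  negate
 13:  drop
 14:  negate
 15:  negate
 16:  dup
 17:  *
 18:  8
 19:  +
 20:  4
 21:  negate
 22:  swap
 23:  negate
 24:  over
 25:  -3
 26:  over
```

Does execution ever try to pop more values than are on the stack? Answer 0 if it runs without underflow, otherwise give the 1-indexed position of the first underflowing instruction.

0

-4      [-4]
drop    []
-7      [-7]
drop    []
4       [4]
dup     [4, 4]
over    [4, 4, 4]
12      [4, 4, 4, 12]
rot     [4, 4, 12, 4]
*       [4, 4, 48]
drop    [4, 4]
negate  [4, -4]
drop    [4]
negate  [-4]
negate  [4]
dup     [4, 4]
*       [16]
8       [16, 8]
+       [24]
4       [24, 4]
negate  [24, -4]
swap    [-4, 24]
negate  [-4, -24]
over    [-4, -24, -4]
-3      [-4, -24, -4, -3]
over    [-4, -24, -4, -3, -4]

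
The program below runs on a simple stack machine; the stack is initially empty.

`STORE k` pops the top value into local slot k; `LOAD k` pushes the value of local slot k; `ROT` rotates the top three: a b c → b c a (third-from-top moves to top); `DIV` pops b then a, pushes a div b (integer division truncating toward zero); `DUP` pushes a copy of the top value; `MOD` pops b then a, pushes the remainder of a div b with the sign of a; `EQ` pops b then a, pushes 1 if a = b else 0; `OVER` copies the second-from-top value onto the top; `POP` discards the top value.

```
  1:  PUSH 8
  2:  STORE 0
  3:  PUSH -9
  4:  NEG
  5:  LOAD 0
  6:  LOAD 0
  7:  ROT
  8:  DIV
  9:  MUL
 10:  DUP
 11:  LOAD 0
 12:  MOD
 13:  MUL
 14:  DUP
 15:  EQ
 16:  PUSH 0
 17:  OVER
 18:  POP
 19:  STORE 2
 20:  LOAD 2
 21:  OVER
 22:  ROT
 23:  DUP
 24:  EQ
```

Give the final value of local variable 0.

8

PUSH 8  -> 8
STORE 0 -> (empty)
PUSH -9 -> -9
NEG     -> 9
LOAD 0  -> 9 8
LOAD 0  -> 9 8 8
ROT     -> 8 8 9
DIV     -> 8 0
MUL     -> 0
DUP     -> 0 0
LOAD 0  -> 0 0 8
MOD     -> 0 0
MUL     -> 0
DUP     -> 0 0
EQ      -> 1
PUSH 0  -> 1 0
OVER    -> 1 0 1
POP     -> 1 0
STORE 2 -> 1
LOAD 2  -> 1 0
OVER    -> 1 0 1
ROT     -> 0 1 1
DUP     -> 0 1 1 1
EQ      -> 0 1 1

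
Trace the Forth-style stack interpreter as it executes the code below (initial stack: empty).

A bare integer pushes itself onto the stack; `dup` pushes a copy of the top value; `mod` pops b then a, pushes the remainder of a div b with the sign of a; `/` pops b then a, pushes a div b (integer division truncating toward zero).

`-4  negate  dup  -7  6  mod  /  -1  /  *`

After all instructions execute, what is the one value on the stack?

16

-4      [-4]
negate  [4]
dup     [4, 4]
-7      [4, 4, -7]
6       [4, 4, -7, 6]
mod     [4, 4, -1]
/       [4, -4]
-1      [4, -4, -1]
/       [4, 4]
*       [16]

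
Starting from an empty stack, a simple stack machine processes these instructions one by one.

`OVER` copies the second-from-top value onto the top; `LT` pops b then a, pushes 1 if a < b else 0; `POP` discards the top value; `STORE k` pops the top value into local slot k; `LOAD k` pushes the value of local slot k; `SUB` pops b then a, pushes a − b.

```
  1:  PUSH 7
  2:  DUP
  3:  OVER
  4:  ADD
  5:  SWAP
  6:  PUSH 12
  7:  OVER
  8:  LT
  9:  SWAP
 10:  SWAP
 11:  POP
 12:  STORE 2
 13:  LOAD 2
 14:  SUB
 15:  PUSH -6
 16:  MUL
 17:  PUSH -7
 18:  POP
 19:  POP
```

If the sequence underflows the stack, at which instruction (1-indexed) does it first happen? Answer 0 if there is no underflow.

PUSH 7  → 7
DUP     → 7 7
OVER    → 7 7 7
ADD     → 7 14
SWAP    → 14 7
PUSH 12 → 14 7 12
OVER    → 14 7 12 7
LT      → 14 7 0
SWAP    → 14 0 7
SWAP    → 14 7 0
POP     → 14 7
STORE 2 → 14
LOAD 2  → 14 7
SUB     → 7
PUSH -6 → 7 -6
MUL     → -42
PUSH -7 → -42 -7
POP     → -42
POP     → (empty)

0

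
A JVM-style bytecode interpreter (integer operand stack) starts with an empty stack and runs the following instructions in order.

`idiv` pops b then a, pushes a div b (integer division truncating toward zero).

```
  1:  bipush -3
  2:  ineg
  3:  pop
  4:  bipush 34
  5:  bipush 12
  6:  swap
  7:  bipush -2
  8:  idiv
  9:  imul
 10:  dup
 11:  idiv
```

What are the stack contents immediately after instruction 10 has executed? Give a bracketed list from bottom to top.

[-204, -204]

bipush -3 -> -3
ineg      -> 3
pop       -> (empty)
bipush 34 -> 34
bipush 12 -> 34 12
swap      -> 12 34
bipush -2 -> 12 34 -2
idiv      -> 12 -17
imul      -> -204
dup       -> -204 -204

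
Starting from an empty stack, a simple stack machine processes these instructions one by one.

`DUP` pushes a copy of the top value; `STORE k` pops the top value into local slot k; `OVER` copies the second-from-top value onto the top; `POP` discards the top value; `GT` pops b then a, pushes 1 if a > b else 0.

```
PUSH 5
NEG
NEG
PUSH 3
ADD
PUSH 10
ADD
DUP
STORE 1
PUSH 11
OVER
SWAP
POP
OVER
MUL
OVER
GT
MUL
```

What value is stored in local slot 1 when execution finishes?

PUSH 5  -> 5
NEG     -> -5
NEG     -> 5
PUSH 3  -> 5 3
ADD     -> 8
PUSH 10 -> 8 10
ADD     -> 18
DUP     -> 18 18
STORE 1 -> 18
PUSH 11 -> 18 11
OVER    -> 18 11 18
SWAP    -> 18 18 11
POP     -> 18 18
OVER    -> 18 18 18
MUL     -> 18 324
OVER    -> 18 324 18
GT      -> 18 1
MUL     -> 18

18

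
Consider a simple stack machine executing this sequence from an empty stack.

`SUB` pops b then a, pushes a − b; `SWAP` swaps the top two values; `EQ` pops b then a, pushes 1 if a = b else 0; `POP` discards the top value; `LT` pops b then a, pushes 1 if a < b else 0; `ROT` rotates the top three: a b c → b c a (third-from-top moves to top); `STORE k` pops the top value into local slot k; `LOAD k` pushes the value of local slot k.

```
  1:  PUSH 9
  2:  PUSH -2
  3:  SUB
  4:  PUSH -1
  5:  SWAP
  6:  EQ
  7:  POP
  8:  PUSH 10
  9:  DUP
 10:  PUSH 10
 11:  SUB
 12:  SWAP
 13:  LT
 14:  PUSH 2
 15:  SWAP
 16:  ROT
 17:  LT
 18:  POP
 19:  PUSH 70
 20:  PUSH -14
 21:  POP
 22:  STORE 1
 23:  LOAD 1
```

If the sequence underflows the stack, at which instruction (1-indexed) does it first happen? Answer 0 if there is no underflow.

16

PUSH 9  → 9
PUSH -2 → 9 -2
SUB     → 11
PUSH -1 → 11 -1
SWAP    → -1 11
EQ      → 0
POP     → (empty)
PUSH 10 → 10
DUP     → 10 10
PUSH 10 → 10 10 10
SUB     → 10 0
SWAP    → 0 10
LT      → 1
PUSH 2  → 1 2
SWAP    → 2 1
ROT  — needs 3 operands, stack has 2 → underflow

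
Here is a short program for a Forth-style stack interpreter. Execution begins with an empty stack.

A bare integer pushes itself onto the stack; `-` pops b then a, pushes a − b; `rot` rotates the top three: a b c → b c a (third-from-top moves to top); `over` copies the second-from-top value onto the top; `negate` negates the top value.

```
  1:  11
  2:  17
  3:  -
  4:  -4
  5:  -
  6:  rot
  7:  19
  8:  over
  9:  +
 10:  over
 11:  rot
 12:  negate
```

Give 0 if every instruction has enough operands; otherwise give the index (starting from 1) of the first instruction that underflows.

6

11 -> 11
17 -> 11 17
-  -> -6
-4 -> -6 -4
-  -> -2
rot  — needs 3 operands, stack has 1 → underflow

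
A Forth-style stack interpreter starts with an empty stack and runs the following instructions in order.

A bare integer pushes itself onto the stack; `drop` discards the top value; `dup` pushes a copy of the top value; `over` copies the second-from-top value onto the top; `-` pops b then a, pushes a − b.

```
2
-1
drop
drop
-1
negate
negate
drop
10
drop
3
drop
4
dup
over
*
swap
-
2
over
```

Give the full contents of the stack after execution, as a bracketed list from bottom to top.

2      → 2
-1     → 2 -1
drop   → 2
drop   → (empty)
-1     → -1
negate → 1
negate → -1
drop   → (empty)
10     → 10
drop   → (empty)
3      → 3
drop   → (empty)
4      → 4
dup    → 4 4
over   → 4 4 4
*      → 4 16
swap   → 16 4
-      → 12
2      → 12 2
over   → 12 2 12

[12, 2, 12]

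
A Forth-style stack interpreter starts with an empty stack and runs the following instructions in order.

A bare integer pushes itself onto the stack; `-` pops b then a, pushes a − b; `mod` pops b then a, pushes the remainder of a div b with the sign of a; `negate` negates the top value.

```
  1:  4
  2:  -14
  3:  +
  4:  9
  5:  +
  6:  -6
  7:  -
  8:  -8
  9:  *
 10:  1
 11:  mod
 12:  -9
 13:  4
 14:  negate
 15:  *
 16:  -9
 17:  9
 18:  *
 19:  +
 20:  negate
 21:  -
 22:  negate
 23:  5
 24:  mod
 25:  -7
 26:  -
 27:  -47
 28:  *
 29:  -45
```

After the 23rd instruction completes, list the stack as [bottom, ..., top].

4      : 4
-14    : 4 -14
+      : -10
9      : -10 9
+      : -1
-6     : -1 -6
-      : 5
-8     : 5 -8
*      : -40
1      : -40 1
mod    : 0
-9     : 0 -9
4      : 0 -9 4
negate : 0 -9 -4
*      : 0 36
-9     : 0 36 -9
9      : 0 36 -9 9
*      : 0 36 -81
+      : 0 -45
negate : 0 45
-      : -45
negate : 45
5      : 45 5

[45, 5]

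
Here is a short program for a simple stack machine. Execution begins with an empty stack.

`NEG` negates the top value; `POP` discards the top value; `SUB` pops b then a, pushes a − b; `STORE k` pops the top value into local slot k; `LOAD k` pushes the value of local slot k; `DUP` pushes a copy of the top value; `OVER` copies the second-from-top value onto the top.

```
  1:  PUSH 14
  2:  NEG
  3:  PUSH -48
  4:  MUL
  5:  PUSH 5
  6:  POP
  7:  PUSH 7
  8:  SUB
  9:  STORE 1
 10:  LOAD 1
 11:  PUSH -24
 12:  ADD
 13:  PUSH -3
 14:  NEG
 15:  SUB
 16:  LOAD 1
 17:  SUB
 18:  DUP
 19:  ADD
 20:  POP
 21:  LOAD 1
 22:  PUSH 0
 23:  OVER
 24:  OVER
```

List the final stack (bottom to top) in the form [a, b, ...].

[665, 0, 665, 0]

PUSH 14  : 14
NEG      : -14
PUSH -48 : -14 -48
MUL      : 672
PUSH 5   : 672 5
POP      : 672
PUSH 7   : 672 7
SUB      : 665
STORE 1  : (empty)
LOAD 1   : 665
PUSH -24 : 665 -24
ADD      : 641
PUSH -3  : 641 -3
NEG      : 641 3
SUB      : 638
LOAD 1   : 638 665
SUB      : -27
DUP      : -27 -27
ADD      : -54
POP      : (empty)
LOAD 1   : 665
PUSH 0   : 665 0
OVER     : 665 0 665
OVER     : 665 0 665 0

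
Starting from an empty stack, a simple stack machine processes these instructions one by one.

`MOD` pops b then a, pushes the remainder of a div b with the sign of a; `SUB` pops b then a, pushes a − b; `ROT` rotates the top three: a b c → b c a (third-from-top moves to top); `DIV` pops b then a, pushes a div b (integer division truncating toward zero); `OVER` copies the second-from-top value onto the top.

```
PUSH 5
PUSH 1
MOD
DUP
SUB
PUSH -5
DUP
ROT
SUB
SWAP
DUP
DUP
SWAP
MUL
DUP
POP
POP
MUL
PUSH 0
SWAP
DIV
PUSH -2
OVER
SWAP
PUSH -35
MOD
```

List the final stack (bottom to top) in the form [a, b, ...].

[0, 0, -2]

PUSH 5   → [5]
PUSH 1   → [5, 1]
MOD      → [0]
DUP      → [0, 0]
SUB      → [0]
PUSH -5  → [0, -5]
DUP      → [0, -5, -5]
ROT      → [-5, -5, 0]
SUB      → [-5, -5]
SWAP     → [-5, -5]
DUP      → [-5, -5, -5]
DUP      → [-5, -5, -5, -5]
SWAP     → [-5, -5, -5, -5]
MUL      → [-5, -5, 25]
DUP      → [-5, -5, 25, 25]
POP      → [-5, -5, 25]
POP      → [-5, -5]
MUL      → [25]
PUSH 0   → [25, 0]
SWAP     → [0, 25]
DIV      → [0]
PUSH -2  → [0, -2]
OVER     → [0, -2, 0]
SWAP     → [0, 0, -2]
PUSH -35 → [0, 0, -2, -35]
MOD      → [0, 0, -2]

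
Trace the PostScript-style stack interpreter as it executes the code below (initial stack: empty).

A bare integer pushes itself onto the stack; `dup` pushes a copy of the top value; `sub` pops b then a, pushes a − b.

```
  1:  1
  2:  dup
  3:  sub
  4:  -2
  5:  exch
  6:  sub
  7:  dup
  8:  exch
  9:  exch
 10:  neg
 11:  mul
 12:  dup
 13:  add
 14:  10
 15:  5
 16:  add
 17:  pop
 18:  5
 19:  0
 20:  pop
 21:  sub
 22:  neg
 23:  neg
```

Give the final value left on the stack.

1    -> [1]
dup  -> [1, 1]
sub  -> [0]
-2   -> [0, -2]
exch -> [-2, 0]
sub  -> [-2]
dup  -> [-2, -2]
exch -> [-2, -2]
exch -> [-2, -2]
neg  -> [-2, 2]
mul  -> [-4]
dup  -> [-4, -4]
add  -> [-8]
10   -> [-8, 10]
5    -> [-8, 10, 5]
add  -> [-8, 15]
pop  -> [-8]
5    -> [-8, 5]
0    -> [-8, 5, 0]
pop  -> [-8, 5]
sub  -> [-13]
neg  -> [13]
neg  -> [-13]

-13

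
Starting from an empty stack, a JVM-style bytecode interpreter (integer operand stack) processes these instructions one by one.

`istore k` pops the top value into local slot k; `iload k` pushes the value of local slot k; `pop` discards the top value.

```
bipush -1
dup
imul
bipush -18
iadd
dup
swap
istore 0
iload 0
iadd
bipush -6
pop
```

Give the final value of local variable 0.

bipush -1  → [-1]
dup        → [-1, -1]
imul       → [1]
bipush -18 → [1, -18]
iadd       → [-17]
dup        → [-17, -17]
swap       → [-17, -17]
istore 0   → [-17]
iload 0    → [-17, -17]
iadd       → [-34]
bipush -6  → [-34, -6]
pop        → [-34]

-17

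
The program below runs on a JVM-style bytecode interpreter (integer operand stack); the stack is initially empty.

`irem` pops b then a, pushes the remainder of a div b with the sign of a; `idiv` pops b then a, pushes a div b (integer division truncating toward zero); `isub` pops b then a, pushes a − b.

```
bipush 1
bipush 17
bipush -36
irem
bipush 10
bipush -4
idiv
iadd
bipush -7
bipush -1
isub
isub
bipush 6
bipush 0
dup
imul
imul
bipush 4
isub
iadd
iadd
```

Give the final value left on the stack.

bipush 1   -> [1]
bipush 17  -> [1, 17]
bipush -36 -> [1, 17, -36]
irem       -> [1, 17]
bipush 10  -> [1, 17, 10]
bipush -4  -> [1, 17, 10, -4]
idiv       -> [1, 17, -2]
iadd       -> [1, 15]
bipush -7  -> [1, 15, -7]
bipush -1  -> [1, 15, -7, -1]
isub       -> [1, 15, -6]
isub       -> [1, 21]
bipush 6   -> [1, 21, 6]
bipush 0   -> [1, 21, 6, 0]
dup        -> [1, 21, 6, 0, 0]
imul       -> [1, 21, 6, 0]
imul       -> [1, 21, 0]
bipush 4   -> [1, 21, 0, 4]
isub       -> [1, 21, -4]
iadd       -> [1, 17]
iadd       -> [18]

18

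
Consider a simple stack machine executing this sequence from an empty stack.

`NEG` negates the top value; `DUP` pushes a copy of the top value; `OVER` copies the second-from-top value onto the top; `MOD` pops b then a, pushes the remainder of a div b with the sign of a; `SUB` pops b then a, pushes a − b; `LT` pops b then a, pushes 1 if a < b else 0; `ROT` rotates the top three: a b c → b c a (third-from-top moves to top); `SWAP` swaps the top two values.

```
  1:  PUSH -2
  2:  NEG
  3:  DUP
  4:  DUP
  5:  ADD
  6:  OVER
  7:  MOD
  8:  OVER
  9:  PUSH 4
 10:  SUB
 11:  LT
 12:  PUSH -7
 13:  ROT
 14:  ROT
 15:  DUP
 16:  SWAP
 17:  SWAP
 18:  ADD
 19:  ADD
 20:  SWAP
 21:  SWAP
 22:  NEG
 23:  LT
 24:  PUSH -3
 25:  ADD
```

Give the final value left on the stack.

-2

PUSH -2  [-2]
NEG      [2]
DUP      [2, 2]
DUP      [2, 2, 2]
ADD      [2, 4]
OVER     [2, 4, 2]
MOD      [2, 0]
OVER     [2, 0, 2]
PUSH 4   [2, 0, 2, 4]
SUB      [2, 0, -2]
LT       [2, 0]
PUSH -7  [2, 0, -7]
ROT      [0, -7, 2]
ROT      [-7, 2, 0]
DUP      [-7, 2, 0, 0]
SWAP     [-7, 2, 0, 0]
SWAP     [-7, 2, 0, 0]
ADD      [-7, 2, 0]
ADD      [-7, 2]
SWAP     [2, -7]
SWAP     [-7, 2]
NEG      [-7, -2]
LT       [1]
PUSH -3  [1, -3]
ADD      [-2]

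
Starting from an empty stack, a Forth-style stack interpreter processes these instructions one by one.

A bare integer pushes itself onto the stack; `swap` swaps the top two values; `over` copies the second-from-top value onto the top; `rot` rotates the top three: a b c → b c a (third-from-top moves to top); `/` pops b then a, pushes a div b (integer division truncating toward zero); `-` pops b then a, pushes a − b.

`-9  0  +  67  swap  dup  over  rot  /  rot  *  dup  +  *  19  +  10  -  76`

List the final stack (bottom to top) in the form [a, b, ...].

-9    [-9]
0     [-9, 0]
+     [-9]
67    [-9, 67]
swap  [67, -9]
dup   [67, -9, -9]
over  [67, -9, -9, -9]
rot   [67, -9, -9, -9]
/     [67, -9, 1]
rot   [-9, 1, 67]
*     [-9, 67]
dup   [-9, 67, 67]
+     [-9, 134]
*     [-1206]
19    [-1206, 19]
+     [-1187]
10    [-1187, 10]
-     [-1197]
76    [-1197, 76]

[-1197, 76]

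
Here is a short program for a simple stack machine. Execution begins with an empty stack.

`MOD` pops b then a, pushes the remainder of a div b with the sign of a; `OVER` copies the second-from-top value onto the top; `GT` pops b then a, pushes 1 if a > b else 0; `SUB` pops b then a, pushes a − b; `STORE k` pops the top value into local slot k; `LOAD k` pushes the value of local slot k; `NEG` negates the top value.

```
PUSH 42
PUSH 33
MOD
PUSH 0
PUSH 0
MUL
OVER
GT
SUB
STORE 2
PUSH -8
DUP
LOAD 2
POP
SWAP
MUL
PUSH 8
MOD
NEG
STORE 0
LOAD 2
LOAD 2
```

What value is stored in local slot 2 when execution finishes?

9

PUSH 42 → 42
PUSH 33 → 42 33
MOD     → 9
PUSH 0  → 9 0
PUSH 0  → 9 0 0
MUL     → 9 0
OVER    → 9 0 9
GT      → 9 0
SUB     → 9
STORE 2 → (empty)
PUSH -8 → -8
DUP     → -8 -8
LOAD 2  → -8 -8 9
POP     → -8 -8
SWAP    → -8 -8
MUL     → 64
PUSH 8  → 64 8
MOD     → 0
NEG     → 0
STORE 0 → (empty)
LOAD 2  → 9
LOAD 2  → 9 9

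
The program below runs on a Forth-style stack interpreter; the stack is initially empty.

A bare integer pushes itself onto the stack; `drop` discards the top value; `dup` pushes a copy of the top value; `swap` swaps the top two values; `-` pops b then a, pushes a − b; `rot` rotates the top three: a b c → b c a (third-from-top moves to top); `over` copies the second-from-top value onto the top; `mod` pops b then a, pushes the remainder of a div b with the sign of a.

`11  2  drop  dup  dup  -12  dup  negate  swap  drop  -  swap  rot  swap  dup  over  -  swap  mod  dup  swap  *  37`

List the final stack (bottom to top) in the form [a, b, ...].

11      [11]
2       [11, 2]
drop    [11]
dup     [11, 11]
dup     [11, 11, 11]
-12     [11, 11, 11, -12]
dup     [11, 11, 11, -12, -12]
negate  [11, 11, 11, -12, 12]
swap    [11, 11, 11, 12, -12]
drop    [11, 11, 11, 12]
-       [11, 11, -1]
swap    [11, -1, 11]
rot     [-1, 11, 11]
swap    [-1, 11, 11]
dup     [-1, 11, 11, 11]
over    [-1, 11, 11, 11, 11]
-       [-1, 11, 11, 0]
swap    [-1, 11, 0, 11]
mod     [-1, 11, 0]
dup     [-1, 11, 0, 0]
swap    [-1, 11, 0, 0]
*       [-1, 11, 0]
37      [-1, 11, 0, 37]

[-1, 11, 0, 37]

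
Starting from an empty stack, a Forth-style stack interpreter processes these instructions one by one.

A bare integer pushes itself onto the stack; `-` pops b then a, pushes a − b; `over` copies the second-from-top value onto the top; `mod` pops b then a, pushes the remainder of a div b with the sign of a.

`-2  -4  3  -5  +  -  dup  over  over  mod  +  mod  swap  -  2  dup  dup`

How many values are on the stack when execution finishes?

-2    [-2]
-4    [-2, -4]
3     [-2, -4, 3]
-5    [-2, -4, 3, -5]
+     [-2, -4, -2]
-     [-2, -2]
dup   [-2, -2, -2]
over  [-2, -2, -2, -2]
over  [-2, -2, -2, -2, -2]
mod   [-2, -2, -2, 0]
+     [-2, -2, -2]
mod   [-2, 0]
swap  [0, -2]
-     [2]
2     [2, 2]
dup   [2, 2, 2]
dup   [2, 2, 2, 2]

4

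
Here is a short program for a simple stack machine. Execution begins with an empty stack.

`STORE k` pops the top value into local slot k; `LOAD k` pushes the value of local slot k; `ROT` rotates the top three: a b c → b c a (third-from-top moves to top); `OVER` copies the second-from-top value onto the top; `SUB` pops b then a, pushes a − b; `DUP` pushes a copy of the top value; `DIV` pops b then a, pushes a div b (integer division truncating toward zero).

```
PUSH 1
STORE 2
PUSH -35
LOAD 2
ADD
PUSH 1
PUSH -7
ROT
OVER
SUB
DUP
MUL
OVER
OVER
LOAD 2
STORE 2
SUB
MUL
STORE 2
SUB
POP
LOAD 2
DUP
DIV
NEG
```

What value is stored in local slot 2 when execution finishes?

PUSH 1    [1]
STORE 2   []
PUSH -35  [-35]
LOAD 2    [-35, 1]
ADD       [-34]
PUSH 1    [-34, 1]
PUSH -7   [-34, 1, -7]
ROT       [1, -7, -34]
OVER      [1, -7, -34, -7]
SUB       [1, -7, -27]
DUP       [1, -7, -27, -27]
MUL       [1, -7, 729]
OVER      [1, -7, 729, -7]
OVER      [1, -7, 729, -7, 729]
LOAD 2    [1, -7, 729, -7, 729, 1]
STORE 2   [1, -7, 729, -7, 729]
SUB       [1, -7, 729, -736]
MUL       [1, -7, -536544]
STORE 2   [1, -7]
SUB       [8]
POP       []
LOAD 2    [-536544]
DUP       [-536544, -536544]
DIV       [1]
NEG       [-1]

-536544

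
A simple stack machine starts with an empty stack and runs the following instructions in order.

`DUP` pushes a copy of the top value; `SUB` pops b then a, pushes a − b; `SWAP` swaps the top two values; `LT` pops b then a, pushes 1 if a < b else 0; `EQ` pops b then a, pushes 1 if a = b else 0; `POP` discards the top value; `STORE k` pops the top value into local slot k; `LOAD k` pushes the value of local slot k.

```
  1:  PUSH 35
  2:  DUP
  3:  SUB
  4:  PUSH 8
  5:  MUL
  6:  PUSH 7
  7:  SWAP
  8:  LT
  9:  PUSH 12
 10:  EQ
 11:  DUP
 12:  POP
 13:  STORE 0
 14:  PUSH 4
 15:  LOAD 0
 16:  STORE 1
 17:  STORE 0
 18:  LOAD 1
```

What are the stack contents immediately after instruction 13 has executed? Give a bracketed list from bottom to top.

PUSH 35 → 35
DUP     → 35 35
SUB     → 0
PUSH 8  → 0 8
MUL     → 0
PUSH 7  → 0 7
SWAP    → 7 0
LT      → 0
PUSH 12 → 0 12
EQ      → 0
DUP     → 0 0
POP     → 0
STORE 0 → (empty)

[]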